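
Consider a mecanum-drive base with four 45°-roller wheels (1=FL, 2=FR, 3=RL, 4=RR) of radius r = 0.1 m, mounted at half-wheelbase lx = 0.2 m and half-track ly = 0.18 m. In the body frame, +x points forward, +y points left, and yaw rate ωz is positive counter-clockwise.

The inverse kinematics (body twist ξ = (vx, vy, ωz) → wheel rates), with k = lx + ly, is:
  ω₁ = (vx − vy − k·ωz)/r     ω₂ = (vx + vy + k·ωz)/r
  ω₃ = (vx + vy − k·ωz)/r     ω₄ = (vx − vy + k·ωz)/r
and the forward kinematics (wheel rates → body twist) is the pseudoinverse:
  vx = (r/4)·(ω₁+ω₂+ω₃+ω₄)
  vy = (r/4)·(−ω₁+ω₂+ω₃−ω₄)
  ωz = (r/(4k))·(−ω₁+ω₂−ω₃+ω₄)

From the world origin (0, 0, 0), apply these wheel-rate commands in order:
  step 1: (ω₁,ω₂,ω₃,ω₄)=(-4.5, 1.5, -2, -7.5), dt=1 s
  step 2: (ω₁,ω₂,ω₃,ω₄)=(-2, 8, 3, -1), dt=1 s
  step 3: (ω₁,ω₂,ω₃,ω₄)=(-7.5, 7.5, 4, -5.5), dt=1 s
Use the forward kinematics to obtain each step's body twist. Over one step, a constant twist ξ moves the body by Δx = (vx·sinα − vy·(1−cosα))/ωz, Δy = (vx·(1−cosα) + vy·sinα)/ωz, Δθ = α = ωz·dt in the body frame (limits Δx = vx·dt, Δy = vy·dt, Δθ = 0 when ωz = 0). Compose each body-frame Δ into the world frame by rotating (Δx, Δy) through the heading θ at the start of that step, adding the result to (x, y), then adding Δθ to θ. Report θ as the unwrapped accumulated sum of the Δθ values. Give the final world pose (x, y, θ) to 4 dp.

step 1: ξ=(vx,vy,ωz)=(-0.3125, 0.2875, 0.0329), dt=1.0 → body Δ=(-0.3172, 0.2823, 0.0329) → world pose (-0.3172, 0.2823, 0.0329)
step 2: ξ=(vx,vy,ωz)=(0.2000, 0.3500, 0.3947), dt=1.0 → body Δ=(0.1267, 0.3799, 0.3947) → world pose (-0.2031, 0.6662, 0.4276)
step 3: ξ=(vx,vy,ωz)=(-0.0375, 0.6125, 0.3618), dt=1.0 → body Δ=(-0.1463, 0.5925, 0.3618) → world pose (-0.5819, 1.1447, 0.7895)

(-0.5819, 1.1447, 0.7895)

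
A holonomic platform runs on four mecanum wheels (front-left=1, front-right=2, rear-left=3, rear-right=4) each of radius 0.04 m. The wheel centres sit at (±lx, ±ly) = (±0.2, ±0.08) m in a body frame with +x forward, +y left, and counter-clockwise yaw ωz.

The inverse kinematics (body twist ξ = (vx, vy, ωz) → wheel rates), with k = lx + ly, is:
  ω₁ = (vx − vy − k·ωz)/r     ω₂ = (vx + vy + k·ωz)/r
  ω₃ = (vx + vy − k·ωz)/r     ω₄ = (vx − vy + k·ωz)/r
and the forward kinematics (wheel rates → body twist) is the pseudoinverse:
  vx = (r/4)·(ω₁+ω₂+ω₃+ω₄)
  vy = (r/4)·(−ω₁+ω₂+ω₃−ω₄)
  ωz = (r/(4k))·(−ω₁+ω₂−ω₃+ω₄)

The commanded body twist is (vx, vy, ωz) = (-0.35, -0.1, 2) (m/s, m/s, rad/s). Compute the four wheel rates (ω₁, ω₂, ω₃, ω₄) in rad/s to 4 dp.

k = lx + ly = 0.2 + 0.08 = 0.2800;  k·ωz = 0.2800·2 = 0.5600
ω₁ (FL) = (vx − vy − k·ωz)/r = -0.8100/0.04 = -20.2500
ω₂ (FR) = (vx + vy + k·ωz)/r = 0.1100/0.04 = 2.7500
ω₃ (RL) = (vx + vy − k·ωz)/r = -1.0100/0.04 = -25.2500
ω₄ (RR) = (vx − vy + k·ωz)/r = 0.3100/0.04 = 7.7500

(-20.2500, 2.7500, -25.2500, 7.7500)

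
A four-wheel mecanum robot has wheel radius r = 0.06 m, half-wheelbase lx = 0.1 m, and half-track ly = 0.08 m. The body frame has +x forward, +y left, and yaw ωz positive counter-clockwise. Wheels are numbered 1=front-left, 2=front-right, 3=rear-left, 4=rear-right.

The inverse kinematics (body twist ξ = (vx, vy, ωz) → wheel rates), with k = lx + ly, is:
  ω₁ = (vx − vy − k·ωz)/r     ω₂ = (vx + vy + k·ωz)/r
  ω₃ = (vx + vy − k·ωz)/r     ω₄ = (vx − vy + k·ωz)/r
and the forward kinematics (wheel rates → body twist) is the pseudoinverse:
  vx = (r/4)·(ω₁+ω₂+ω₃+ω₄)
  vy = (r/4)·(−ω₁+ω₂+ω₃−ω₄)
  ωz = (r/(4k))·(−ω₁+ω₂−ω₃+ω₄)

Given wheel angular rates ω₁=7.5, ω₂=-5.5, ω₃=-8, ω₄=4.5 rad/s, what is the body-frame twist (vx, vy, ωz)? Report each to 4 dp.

k = lx + ly = 0.1 + 0.08 = 0.1800
ω₁+ω₂+ω₃+ω₄ = -1.5000  →  vx = (0.06/4)·-1.5000 = -0.0225
−ω₁+ω₂+ω₃−ω₄ = -25.5000  →  vy = (0.06/4)·-25.5000 = -0.3825
−ω₁+ω₂−ω₃+ω₄ = -0.5000  →  ωz = (0.06/0.7200)·-0.5000 = -0.0417

(-0.0225, -0.3825, -0.0417)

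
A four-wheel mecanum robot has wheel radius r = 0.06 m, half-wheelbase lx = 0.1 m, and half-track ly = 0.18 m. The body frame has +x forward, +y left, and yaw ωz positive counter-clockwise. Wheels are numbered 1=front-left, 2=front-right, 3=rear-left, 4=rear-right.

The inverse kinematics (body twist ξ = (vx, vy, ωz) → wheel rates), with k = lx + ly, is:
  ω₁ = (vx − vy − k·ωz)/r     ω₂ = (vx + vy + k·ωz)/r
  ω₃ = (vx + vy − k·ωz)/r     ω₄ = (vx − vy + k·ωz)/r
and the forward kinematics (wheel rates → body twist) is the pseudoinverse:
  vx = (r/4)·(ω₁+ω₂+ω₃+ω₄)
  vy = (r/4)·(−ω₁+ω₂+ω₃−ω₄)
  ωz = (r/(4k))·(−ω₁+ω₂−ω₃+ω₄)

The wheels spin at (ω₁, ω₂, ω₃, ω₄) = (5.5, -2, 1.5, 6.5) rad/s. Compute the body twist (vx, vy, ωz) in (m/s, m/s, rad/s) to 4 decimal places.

(0.1725, -0.1875, -0.1339)

k = lx + ly = 0.1 + 0.18 = 0.2800
ω₁+ω₂+ω₃+ω₄ = 11.5000  →  vx = (0.06/4)·11.5000 = 0.1725
−ω₁+ω₂+ω₃−ω₄ = -12.5000  →  vy = (0.06/4)·-12.5000 = -0.1875
−ω₁+ω₂−ω₃+ω₄ = -2.5000  →  ωz = (0.06/1.1200)·-2.5000 = -0.1339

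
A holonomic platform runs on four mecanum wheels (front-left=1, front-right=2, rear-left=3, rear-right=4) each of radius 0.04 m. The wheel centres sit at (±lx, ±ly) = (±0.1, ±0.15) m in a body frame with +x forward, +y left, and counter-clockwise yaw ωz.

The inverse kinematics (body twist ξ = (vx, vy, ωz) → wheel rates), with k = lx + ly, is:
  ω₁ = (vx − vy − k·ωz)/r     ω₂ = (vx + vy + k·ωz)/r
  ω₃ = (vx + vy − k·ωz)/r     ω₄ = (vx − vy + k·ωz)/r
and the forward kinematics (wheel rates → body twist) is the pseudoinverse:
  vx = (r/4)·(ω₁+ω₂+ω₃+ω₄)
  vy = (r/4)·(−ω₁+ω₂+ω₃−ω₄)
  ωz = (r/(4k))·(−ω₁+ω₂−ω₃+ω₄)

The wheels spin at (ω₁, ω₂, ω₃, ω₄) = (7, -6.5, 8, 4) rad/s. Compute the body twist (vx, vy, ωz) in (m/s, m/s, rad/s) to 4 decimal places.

(0.1250, -0.0950, -0.7000)

k = lx + ly = 0.1 + 0.15 = 0.2500
ω₁+ω₂+ω₃+ω₄ = 12.5000  →  vx = (0.04/4)·12.5000 = 0.1250
−ω₁+ω₂+ω₃−ω₄ = -9.5000  →  vy = (0.04/4)·-9.5000 = -0.0950
−ω₁+ω₂−ω₃+ω₄ = -17.5000  →  ωz = (0.04/1.0000)·-17.5000 = -0.7000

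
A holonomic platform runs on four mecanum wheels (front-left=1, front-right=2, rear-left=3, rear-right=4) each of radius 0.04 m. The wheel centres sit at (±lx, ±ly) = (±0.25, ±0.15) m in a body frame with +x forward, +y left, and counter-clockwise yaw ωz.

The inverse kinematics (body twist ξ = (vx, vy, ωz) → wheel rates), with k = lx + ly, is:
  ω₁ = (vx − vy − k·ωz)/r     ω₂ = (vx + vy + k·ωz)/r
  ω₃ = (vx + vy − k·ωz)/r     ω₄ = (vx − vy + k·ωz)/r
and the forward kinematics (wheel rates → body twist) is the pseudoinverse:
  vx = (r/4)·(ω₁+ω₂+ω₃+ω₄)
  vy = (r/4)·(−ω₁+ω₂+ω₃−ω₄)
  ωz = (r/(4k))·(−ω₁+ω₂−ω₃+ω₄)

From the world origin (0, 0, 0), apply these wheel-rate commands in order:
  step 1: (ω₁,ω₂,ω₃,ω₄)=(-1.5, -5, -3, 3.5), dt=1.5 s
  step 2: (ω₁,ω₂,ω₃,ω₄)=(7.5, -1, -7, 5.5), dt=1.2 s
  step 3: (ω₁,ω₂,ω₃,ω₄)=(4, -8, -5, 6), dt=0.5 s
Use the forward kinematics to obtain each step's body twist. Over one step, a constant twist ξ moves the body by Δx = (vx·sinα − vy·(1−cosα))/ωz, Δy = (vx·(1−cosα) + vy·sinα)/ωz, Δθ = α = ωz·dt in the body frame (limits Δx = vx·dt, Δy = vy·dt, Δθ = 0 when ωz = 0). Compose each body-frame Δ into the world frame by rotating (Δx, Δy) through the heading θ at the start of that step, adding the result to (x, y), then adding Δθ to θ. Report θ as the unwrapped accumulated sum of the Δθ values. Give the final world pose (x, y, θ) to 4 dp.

(0.0321, -0.5080, 0.2200)

step 1: ξ=(vx,vy,ωz)=(-0.0600, -0.1000, 0.0750), dt=1.5 → body Δ=(-0.0814, -0.1547, 0.1125) → world pose (-0.0814, -0.1547, 0.1125)
step 2: ξ=(vx,vy,ωz)=(0.0500, -0.2100, 0.1000), dt=1.2 → body Δ=(0.0750, -0.2478, 0.1200) → world pose (0.0209, -0.3926, 0.2325)
step 3: ξ=(vx,vy,ωz)=(-0.0300, -0.2300, -0.0250), dt=0.5 → body Δ=(-0.0157, -0.1149, -0.0125) → world pose (0.0321, -0.5080, 0.2200)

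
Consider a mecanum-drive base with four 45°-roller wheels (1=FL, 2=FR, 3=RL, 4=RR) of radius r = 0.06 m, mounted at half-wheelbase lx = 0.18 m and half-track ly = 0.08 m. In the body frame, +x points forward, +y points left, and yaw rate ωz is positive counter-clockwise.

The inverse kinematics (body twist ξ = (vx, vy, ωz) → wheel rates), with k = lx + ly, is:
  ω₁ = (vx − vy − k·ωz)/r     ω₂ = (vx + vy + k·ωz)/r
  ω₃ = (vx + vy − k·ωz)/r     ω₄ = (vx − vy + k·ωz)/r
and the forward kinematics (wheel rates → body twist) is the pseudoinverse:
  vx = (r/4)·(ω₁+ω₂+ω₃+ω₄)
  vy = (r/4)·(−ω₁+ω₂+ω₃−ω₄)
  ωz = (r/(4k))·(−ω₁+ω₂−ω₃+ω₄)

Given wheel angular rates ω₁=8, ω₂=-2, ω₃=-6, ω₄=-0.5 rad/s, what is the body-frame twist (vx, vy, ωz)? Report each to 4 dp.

(-0.0075, -0.2325, -0.2596)

k = lx + ly = 0.18 + 0.08 = 0.2600
ω₁+ω₂+ω₃+ω₄ = -0.5000  →  vx = (0.06/4)·-0.5000 = -0.0075
−ω₁+ω₂+ω₃−ω₄ = -15.5000  →  vy = (0.06/4)·-15.5000 = -0.2325
−ω₁+ω₂−ω₃+ω₄ = -4.5000  →  ωz = (0.06/1.0400)·-4.5000 = -0.2596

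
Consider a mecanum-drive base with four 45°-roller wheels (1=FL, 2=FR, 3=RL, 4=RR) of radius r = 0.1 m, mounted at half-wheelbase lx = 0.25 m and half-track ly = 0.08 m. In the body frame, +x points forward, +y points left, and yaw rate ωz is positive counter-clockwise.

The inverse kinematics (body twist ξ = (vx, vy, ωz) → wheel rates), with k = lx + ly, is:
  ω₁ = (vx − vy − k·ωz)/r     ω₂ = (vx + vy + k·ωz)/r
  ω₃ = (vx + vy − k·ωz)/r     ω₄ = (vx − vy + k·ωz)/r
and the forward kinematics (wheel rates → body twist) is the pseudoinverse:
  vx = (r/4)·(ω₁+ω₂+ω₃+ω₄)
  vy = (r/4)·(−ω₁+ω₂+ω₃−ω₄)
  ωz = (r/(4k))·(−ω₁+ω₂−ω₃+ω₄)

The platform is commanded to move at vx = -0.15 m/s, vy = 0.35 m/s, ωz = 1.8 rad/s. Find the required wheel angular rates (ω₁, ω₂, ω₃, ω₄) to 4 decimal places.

k = lx + ly = 0.25 + 0.08 = 0.3300;  k·ωz = 0.3300·1.8 = 0.5940
ω₁ (FL) = (vx − vy − k·ωz)/r = -1.0940/0.1 = -10.9400
ω₂ (FR) = (vx + vy + k·ωz)/r = 0.7940/0.1 = 7.9400
ω₃ (RL) = (vx + vy − k·ωz)/r = -0.3940/0.1 = -3.9400
ω₄ (RR) = (vx − vy + k·ωz)/r = 0.0940/0.1 = 0.9400

(-10.9400, 7.9400, -3.9400, 0.9400)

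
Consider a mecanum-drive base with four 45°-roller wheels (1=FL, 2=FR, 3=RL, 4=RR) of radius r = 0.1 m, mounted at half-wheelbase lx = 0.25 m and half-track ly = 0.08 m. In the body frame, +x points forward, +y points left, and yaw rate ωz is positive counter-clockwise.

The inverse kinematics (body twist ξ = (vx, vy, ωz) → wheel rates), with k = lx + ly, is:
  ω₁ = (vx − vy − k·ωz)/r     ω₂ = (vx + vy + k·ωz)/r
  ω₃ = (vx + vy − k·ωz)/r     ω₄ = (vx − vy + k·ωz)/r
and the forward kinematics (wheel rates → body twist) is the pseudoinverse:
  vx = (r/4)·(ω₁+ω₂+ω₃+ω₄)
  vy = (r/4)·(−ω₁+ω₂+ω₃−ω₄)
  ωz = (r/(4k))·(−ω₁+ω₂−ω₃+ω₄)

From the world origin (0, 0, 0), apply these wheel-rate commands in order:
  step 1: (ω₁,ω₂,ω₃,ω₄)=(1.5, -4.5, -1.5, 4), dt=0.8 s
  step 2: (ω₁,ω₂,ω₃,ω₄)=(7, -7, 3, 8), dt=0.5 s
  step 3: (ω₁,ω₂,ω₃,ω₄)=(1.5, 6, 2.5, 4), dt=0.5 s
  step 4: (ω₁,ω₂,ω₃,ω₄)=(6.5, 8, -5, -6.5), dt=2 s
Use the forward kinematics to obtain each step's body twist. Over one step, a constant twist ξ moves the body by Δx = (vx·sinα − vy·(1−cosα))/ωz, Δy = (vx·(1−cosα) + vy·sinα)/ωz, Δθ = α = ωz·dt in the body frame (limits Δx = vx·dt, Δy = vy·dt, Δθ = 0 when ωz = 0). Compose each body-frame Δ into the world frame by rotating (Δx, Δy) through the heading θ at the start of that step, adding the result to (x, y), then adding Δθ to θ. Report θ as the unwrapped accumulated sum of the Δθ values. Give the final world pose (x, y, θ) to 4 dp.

(0.4218, -0.3701, -0.1439)

step 1: ξ=(vx,vy,ωz)=(-0.0125, -0.2875, -0.0379), dt=0.8 → body Δ=(-0.0135, -0.2298, -0.0303) → world pose (-0.0135, -0.2298, -0.0303)
step 2: ξ=(vx,vy,ωz)=(0.2750, -0.4750, -0.6818), dt=0.5 → body Δ=(0.0948, -0.2561, -0.3409) → world pose (0.0735, -0.4887, -0.3712)
step 3: ξ=(vx,vy,ωz)=(0.3500, 0.0750, 0.4545), dt=0.5 → body Δ=(0.1693, 0.0570, 0.2273) → world pose (0.2519, -0.4970, -0.1439)
step 4: ξ=(vx,vy,ωz)=(0.0750, 0.0750, 0.0000), dt=2.0 → body Δ=(0.1500, 0.1500, 0.0000) → world pose (0.4218, -0.3701, -0.1439)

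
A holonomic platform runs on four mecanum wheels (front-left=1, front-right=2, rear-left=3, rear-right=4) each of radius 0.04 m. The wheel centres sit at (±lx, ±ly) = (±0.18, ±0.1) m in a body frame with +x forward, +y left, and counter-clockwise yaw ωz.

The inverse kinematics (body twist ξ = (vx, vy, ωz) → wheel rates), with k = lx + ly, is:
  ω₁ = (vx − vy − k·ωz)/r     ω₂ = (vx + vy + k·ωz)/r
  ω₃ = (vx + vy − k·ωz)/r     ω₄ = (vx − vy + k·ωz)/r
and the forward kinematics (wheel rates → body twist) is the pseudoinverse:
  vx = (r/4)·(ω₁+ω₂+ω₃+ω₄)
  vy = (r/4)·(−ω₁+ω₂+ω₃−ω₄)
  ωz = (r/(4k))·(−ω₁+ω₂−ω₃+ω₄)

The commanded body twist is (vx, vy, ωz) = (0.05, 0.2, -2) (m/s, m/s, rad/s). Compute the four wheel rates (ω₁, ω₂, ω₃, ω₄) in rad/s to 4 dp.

k = lx + ly = 0.18 + 0.1 = 0.2800;  k·ωz = 0.2800·-2 = -0.5600
ω₁ (FL) = (vx − vy − k·ωz)/r = 0.4100/0.04 = 10.2500
ω₂ (FR) = (vx + vy + k·ωz)/r = -0.3100/0.04 = -7.7500
ω₃ (RL) = (vx + vy − k·ωz)/r = 0.8100/0.04 = 20.2500
ω₄ (RR) = (vx − vy + k·ωz)/r = -0.7100/0.04 = -17.7500

(10.2500, -7.7500, 20.2500, -17.7500)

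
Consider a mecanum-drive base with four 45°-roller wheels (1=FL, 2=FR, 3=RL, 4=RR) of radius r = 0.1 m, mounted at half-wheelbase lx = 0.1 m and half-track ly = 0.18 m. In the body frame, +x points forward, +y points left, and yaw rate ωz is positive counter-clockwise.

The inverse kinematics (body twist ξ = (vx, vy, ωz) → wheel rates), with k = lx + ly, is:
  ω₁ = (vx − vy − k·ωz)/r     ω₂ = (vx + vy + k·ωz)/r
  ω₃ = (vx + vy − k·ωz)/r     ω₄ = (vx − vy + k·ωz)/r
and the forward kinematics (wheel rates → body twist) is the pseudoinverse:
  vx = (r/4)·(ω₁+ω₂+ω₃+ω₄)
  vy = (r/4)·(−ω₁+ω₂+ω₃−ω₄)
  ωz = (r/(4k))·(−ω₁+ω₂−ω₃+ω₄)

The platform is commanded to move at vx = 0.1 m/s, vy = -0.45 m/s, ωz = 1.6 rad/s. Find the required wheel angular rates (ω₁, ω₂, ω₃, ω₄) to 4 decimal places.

k = lx + ly = 0.1 + 0.18 = 0.2800;  k·ωz = 0.2800·1.6 = 0.4480
ω₁ (FL) = (vx − vy − k·ωz)/r = 0.1020/0.1 = 1.0200
ω₂ (FR) = (vx + vy + k·ωz)/r = 0.0980/0.1 = 0.9800
ω₃ (RL) = (vx + vy − k·ωz)/r = -0.7980/0.1 = -7.9800
ω₄ (RR) = (vx − vy + k·ωz)/r = 0.9980/0.1 = 9.9800

(1.0200, 0.9800, -7.9800, 9.9800)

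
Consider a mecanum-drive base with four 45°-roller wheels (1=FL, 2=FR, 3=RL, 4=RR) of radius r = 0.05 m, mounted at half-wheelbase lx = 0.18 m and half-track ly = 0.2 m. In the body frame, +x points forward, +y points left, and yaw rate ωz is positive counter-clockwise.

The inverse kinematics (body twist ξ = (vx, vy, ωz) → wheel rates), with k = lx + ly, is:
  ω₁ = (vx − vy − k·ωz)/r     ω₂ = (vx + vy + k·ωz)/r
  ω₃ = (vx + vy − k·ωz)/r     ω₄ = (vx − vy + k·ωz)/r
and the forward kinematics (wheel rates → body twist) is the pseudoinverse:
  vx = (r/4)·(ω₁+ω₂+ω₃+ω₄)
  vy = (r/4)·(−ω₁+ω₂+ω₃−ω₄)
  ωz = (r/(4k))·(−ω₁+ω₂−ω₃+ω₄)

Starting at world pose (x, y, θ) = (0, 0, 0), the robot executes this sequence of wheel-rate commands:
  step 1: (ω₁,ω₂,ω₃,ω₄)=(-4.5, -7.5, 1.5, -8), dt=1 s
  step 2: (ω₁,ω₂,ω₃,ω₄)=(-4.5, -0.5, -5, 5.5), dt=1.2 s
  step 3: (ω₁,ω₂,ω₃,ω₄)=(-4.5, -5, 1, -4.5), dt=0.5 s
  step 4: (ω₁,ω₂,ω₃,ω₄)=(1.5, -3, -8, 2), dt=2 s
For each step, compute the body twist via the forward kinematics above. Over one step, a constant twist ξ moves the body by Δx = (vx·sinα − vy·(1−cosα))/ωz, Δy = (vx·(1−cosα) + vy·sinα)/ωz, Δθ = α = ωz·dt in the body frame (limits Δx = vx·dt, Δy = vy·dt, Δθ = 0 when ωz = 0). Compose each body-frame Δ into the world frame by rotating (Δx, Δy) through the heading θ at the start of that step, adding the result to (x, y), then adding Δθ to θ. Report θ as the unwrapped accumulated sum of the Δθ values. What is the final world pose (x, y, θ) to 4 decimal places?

(-0.4647, -0.3341, 0.4243)

step 1: ξ=(vx,vy,ωz)=(-0.2313, 0.0813, -0.4112), dt=1.0 → body Δ=(-0.2083, 0.1259, -0.4112) → world pose (-0.2083, 0.1259, -0.4112)
step 2: ξ=(vx,vy,ωz)=(-0.0562, -0.0813, 0.4770), dt=1.2 → body Δ=(-0.0367, -0.1111, 0.5724) → world pose (-0.2864, 0.0387, 0.1612)
step 3: ξ=(vx,vy,ωz)=(-0.1625, 0.0625, -0.1974), dt=0.5 → body Δ=(-0.0796, 0.0352, -0.0987) → world pose (-0.3706, 0.0607, 0.0625)
step 4: ξ=(vx,vy,ωz)=(-0.0938, -0.1813, 0.1809), dt=2.0 → body Δ=(-0.1186, -0.3882, 0.3618) → world pose (-0.4647, -0.3341, 0.4243)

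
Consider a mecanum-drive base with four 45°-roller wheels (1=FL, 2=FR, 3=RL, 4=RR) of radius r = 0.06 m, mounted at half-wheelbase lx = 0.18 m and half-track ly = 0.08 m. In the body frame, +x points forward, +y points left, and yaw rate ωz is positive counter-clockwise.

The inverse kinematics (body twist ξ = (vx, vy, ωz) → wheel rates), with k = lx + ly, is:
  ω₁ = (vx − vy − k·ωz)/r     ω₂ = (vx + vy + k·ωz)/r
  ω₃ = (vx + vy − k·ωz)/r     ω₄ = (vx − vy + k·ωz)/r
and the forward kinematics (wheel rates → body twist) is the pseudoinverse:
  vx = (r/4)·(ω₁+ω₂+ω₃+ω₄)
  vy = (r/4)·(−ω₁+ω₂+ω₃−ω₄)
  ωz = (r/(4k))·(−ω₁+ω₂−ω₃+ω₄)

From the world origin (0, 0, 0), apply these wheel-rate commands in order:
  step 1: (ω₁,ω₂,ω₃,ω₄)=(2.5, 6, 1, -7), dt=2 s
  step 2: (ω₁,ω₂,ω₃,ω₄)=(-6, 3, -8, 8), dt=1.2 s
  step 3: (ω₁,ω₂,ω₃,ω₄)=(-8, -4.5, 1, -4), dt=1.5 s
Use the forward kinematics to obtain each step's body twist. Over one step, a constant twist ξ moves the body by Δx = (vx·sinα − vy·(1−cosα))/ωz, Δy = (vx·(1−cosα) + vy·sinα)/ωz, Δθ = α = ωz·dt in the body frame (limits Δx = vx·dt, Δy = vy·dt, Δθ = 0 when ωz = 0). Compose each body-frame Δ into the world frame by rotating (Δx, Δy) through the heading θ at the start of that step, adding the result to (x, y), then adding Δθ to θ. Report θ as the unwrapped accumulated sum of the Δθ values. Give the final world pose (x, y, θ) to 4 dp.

step 1: ξ=(vx,vy,ωz)=(0.0375, 0.1725, -0.2596), dt=2.0 → body Δ=(0.1592, 0.3107, -0.5192) → world pose (0.1592, 0.3107, -0.5192)
step 2: ξ=(vx,vy,ωz)=(-0.0450, -0.1050, 1.4423), dt=1.2 → body Δ=(0.0536, -0.1080, 1.7308) → world pose (0.1522, 0.1903, 1.2115)
step 3: ξ=(vx,vy,ωz)=(-0.2325, 0.1275, -0.0865), dt=1.5 → body Δ=(-0.3354, 0.2133, -0.1298) → world pose (-0.1654, -0.0487, 1.0817)

(-0.1654, -0.0487, 1.0817)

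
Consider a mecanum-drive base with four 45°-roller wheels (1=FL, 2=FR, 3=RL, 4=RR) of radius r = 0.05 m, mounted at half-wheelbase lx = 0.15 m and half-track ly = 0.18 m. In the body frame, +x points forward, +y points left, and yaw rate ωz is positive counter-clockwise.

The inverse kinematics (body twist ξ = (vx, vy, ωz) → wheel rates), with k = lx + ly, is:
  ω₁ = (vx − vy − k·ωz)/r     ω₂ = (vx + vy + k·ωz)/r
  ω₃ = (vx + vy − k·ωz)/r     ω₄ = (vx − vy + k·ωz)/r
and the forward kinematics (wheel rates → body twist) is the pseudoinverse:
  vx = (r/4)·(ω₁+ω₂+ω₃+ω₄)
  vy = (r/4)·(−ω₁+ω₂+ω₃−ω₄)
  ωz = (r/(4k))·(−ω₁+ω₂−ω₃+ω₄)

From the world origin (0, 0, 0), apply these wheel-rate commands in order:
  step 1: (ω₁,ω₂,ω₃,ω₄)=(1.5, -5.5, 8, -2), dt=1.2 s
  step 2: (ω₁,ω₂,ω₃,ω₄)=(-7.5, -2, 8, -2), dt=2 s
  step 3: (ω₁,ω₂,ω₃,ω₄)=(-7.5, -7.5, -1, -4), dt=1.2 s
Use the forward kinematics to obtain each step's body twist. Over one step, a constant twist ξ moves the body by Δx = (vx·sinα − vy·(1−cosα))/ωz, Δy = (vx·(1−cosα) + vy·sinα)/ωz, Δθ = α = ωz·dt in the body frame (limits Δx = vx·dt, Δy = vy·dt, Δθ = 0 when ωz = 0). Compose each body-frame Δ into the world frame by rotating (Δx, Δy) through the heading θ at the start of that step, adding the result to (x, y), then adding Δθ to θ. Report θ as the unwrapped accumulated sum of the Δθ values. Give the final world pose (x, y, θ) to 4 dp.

step 1: ξ=(vx,vy,ωz)=(0.0250, 0.0375, -0.6439), dt=1.2 → body Δ=(0.0436, 0.0296, -0.7727) → world pose (0.0436, 0.0296, -0.7727)
step 2: ξ=(vx,vy,ωz)=(-0.0437, 0.1938, -0.1705), dt=2.0 → body Δ=(-0.0204, 0.3948, -0.3409) → world pose (0.3046, 0.3266, -1.1136)
step 3: ξ=(vx,vy,ωz)=(-0.2500, 0.0375, -0.1136), dt=1.2 → body Δ=(-0.2960, 0.0653, -0.1364) → world pose (0.2326, 0.6210, -1.2500)

(0.2326, 0.6210, -1.2500)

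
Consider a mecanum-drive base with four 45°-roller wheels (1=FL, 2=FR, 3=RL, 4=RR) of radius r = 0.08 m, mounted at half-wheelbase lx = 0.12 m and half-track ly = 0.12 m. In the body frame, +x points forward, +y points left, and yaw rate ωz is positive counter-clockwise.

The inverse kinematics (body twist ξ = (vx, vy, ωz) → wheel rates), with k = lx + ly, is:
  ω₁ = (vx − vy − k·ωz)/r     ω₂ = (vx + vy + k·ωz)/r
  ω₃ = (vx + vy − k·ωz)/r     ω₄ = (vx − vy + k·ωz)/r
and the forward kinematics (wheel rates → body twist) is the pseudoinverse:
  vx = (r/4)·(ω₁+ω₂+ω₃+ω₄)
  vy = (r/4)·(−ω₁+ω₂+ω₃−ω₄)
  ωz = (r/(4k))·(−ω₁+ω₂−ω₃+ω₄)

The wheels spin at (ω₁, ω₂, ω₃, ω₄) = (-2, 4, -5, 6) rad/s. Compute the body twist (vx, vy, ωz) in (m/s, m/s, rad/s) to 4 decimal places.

k = lx + ly = 0.12 + 0.12 = 0.2400
ω₁+ω₂+ω₃+ω₄ = 3.0000  →  vx = (0.08/4)·3.0000 = 0.0600
−ω₁+ω₂+ω₃−ω₄ = -5.0000  →  vy = (0.08/4)·-5.0000 = -0.1000
−ω₁+ω₂−ω₃+ω₄ = 17.0000  →  ωz = (0.08/0.9600)·17.0000 = 1.4167

(0.0600, -0.1000, 1.4167)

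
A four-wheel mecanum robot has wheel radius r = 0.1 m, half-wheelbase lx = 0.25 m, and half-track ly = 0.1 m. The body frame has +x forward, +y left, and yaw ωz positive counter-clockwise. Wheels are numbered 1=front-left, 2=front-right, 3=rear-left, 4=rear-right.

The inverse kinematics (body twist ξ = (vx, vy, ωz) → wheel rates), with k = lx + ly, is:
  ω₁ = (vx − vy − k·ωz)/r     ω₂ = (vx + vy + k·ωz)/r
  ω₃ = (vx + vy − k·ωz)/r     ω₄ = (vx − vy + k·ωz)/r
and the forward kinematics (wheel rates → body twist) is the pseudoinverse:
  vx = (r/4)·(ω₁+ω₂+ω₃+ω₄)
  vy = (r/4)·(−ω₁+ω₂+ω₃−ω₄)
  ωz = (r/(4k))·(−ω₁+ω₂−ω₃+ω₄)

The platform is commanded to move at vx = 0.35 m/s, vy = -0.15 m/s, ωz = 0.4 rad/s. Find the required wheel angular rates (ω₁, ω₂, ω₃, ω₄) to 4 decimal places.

k = lx + ly = 0.25 + 0.1 = 0.3500;  k·ωz = 0.3500·0.4 = 0.1400
ω₁ (FL) = (vx − vy − k·ωz)/r = 0.3600/0.1 = 3.6000
ω₂ (FR) = (vx + vy + k·ωz)/r = 0.3400/0.1 = 3.4000
ω₃ (RL) = (vx + vy − k·ωz)/r = 0.0600/0.1 = 0.6000
ω₄ (RR) = (vx − vy + k·ωz)/r = 0.6400/0.1 = 6.4000

(3.6000, 3.4000, 0.6000, 6.4000)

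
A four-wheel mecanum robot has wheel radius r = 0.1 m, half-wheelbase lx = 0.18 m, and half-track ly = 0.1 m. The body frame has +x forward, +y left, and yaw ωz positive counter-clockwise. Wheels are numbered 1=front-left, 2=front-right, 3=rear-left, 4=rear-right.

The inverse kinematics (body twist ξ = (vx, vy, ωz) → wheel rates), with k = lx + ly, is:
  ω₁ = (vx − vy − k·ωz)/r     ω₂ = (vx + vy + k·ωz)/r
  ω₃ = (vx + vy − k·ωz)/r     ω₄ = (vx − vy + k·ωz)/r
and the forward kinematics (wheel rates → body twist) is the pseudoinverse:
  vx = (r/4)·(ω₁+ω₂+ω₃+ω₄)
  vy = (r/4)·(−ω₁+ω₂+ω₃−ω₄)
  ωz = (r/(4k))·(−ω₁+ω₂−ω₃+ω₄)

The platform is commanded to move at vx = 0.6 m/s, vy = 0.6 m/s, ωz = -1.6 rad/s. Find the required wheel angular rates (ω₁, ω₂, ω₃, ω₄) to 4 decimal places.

(4.4800, 7.5200, 16.4800, -4.4800)

k = lx + ly = 0.18 + 0.1 = 0.2800;  k·ωz = 0.2800·-1.6 = -0.4480
ω₁ (FL) = (vx − vy − k·ωz)/r = 0.4480/0.1 = 4.4800
ω₂ (FR) = (vx + vy + k·ωz)/r = 0.7520/0.1 = 7.5200
ω₃ (RL) = (vx + vy − k·ωz)/r = 1.6480/0.1 = 16.4800
ω₄ (RR) = (vx − vy + k·ωz)/r = -0.4480/0.1 = -4.4800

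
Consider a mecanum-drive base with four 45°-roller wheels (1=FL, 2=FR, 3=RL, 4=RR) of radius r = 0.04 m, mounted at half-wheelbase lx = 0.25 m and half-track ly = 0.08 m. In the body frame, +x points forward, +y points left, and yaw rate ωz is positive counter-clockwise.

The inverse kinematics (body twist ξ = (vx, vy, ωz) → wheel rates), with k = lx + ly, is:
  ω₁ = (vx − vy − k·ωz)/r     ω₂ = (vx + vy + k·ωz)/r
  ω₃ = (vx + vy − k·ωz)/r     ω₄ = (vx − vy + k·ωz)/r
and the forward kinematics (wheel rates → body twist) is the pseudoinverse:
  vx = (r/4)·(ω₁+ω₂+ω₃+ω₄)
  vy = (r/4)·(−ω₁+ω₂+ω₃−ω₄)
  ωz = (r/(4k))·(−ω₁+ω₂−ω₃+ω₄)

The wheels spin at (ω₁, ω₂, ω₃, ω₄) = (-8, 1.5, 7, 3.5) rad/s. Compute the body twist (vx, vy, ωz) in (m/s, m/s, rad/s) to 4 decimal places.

(0.0400, 0.1300, 0.1818)

k = lx + ly = 0.25 + 0.08 = 0.3300
ω₁+ω₂+ω₃+ω₄ = 4.0000  →  vx = (0.04/4)·4.0000 = 0.0400
−ω₁+ω₂+ω₃−ω₄ = 13.0000  →  vy = (0.04/4)·13.0000 = 0.1300
−ω₁+ω₂−ω₃+ω₄ = 6.0000  →  ωz = (0.04/1.3200)·6.0000 = 0.1818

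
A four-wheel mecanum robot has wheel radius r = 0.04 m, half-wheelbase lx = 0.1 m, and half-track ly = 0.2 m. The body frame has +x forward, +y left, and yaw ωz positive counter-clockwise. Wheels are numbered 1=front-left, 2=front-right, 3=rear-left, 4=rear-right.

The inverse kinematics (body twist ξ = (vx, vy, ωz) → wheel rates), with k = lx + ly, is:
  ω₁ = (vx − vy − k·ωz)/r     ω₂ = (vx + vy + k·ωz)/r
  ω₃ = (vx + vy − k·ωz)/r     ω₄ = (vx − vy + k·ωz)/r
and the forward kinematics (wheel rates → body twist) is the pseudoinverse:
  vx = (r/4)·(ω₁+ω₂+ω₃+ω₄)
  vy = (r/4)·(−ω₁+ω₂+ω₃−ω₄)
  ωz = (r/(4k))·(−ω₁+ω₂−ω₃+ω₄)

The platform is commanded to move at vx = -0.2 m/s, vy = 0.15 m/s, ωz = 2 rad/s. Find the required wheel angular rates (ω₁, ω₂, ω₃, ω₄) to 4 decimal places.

(-23.7500, 13.7500, -16.2500, 6.2500)

k = lx + ly = 0.1 + 0.2 = 0.3000;  k·ωz = 0.3000·2 = 0.6000
ω₁ (FL) = (vx − vy − k·ωz)/r = -0.9500/0.04 = -23.7500
ω₂ (FR) = (vx + vy + k·ωz)/r = 0.5500/0.04 = 13.7500
ω₃ (RL) = (vx + vy − k·ωz)/r = -0.6500/0.04 = -16.2500
ω₄ (RR) = (vx − vy + k·ωz)/r = 0.2500/0.04 = 6.2500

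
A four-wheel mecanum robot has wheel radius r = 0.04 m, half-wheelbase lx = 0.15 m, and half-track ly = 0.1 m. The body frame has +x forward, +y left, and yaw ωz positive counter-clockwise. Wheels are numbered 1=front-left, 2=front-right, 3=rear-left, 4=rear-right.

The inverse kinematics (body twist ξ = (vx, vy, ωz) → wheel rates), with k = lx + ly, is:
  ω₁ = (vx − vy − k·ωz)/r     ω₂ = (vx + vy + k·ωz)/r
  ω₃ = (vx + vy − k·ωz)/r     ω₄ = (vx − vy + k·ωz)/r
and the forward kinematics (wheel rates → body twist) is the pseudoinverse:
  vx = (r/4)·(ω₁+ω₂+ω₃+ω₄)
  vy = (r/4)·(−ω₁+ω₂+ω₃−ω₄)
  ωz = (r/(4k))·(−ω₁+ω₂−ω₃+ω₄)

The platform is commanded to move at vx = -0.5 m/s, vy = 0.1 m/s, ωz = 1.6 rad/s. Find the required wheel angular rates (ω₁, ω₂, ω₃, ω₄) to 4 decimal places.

k = lx + ly = 0.15 + 0.1 = 0.2500;  k·ωz = 0.2500·1.6 = 0.4000
ω₁ (FL) = (vx − vy − k·ωz)/r = -1.0000/0.04 = -25.0000
ω₂ (FR) = (vx + vy + k·ωz)/r = 0.0000/0.04 = 0.0000
ω₃ (RL) = (vx + vy − k·ωz)/r = -0.8000/0.04 = -20.0000
ω₄ (RR) = (vx − vy + k·ωz)/r = -0.2000/0.04 = -5.0000

(-25.0000, 0.0000, -20.0000, -5.0000)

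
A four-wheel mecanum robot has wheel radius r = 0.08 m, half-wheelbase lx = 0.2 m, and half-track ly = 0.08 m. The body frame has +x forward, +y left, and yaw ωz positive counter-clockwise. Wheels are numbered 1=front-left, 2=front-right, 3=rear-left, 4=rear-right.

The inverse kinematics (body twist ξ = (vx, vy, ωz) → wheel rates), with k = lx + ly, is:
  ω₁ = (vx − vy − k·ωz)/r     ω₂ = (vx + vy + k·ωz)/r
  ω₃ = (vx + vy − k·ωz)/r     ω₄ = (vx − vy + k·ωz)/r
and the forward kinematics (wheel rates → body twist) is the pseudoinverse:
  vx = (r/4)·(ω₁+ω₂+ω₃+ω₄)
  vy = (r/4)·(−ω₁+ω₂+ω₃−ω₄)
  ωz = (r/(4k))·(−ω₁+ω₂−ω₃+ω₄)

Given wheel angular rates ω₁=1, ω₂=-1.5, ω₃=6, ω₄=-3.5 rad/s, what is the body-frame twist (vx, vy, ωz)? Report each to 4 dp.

(0.0400, 0.1400, -0.8571)

k = lx + ly = 0.2 + 0.08 = 0.2800
ω₁+ω₂+ω₃+ω₄ = 2.0000  →  vx = (0.08/4)·2.0000 = 0.0400
−ω₁+ω₂+ω₃−ω₄ = 7.0000  →  vy = (0.08/4)·7.0000 = 0.1400
−ω₁+ω₂−ω₃+ω₄ = -12.0000  →  ωz = (0.08/1.1200)·-12.0000 = -0.8571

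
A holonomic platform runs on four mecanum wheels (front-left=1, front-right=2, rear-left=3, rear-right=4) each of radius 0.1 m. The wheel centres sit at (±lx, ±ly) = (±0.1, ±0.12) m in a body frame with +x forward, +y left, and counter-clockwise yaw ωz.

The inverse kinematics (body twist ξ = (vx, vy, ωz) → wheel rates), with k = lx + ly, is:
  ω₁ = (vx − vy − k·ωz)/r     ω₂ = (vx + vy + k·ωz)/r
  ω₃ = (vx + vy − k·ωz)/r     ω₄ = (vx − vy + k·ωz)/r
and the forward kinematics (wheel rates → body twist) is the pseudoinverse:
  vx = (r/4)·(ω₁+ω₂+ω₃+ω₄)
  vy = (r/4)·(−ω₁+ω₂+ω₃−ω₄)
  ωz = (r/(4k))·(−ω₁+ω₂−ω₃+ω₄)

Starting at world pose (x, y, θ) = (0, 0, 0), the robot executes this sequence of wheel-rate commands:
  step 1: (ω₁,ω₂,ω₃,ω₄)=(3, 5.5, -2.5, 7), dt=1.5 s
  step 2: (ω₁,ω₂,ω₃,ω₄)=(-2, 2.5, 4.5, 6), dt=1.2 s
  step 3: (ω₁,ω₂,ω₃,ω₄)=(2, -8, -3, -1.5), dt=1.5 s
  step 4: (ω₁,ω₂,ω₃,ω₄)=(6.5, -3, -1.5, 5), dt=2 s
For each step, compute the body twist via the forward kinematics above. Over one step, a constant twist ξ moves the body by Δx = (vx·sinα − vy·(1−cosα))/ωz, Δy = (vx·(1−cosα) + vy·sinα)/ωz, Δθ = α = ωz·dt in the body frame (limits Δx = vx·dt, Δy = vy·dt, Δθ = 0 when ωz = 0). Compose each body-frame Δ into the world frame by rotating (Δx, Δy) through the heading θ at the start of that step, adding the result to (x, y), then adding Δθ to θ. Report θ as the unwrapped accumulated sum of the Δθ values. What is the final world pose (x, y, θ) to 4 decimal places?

(1.4751, 0.2055, 0.7330)

step 1: ξ=(vx,vy,ωz)=(0.3250, -0.1750, 1.3636), dt=1.5 → body Δ=(0.3990, 0.2331, 2.0455) → world pose (0.3990, 0.2331, 2.0455)
step 2: ξ=(vx,vy,ωz)=(0.2750, 0.0750, 0.6818), dt=1.2 → body Δ=(0.2596, 0.2079, 0.8182) → world pose (0.0954, 0.3690, 2.8636)
step 3: ξ=(vx,vy,ωz)=(-0.2625, -0.2875, -0.9659), dt=1.5 → body Δ=(-0.5312, -0.0567, -1.4489) → world pose (0.6218, 0.2778, 1.4148)
step 4: ξ=(vx,vy,ωz)=(0.1750, -0.4000, -0.3409), dt=2.0 → body Δ=(0.0612, -0.8542, -0.6818) → world pose (1.4751, 0.2055, 0.7330)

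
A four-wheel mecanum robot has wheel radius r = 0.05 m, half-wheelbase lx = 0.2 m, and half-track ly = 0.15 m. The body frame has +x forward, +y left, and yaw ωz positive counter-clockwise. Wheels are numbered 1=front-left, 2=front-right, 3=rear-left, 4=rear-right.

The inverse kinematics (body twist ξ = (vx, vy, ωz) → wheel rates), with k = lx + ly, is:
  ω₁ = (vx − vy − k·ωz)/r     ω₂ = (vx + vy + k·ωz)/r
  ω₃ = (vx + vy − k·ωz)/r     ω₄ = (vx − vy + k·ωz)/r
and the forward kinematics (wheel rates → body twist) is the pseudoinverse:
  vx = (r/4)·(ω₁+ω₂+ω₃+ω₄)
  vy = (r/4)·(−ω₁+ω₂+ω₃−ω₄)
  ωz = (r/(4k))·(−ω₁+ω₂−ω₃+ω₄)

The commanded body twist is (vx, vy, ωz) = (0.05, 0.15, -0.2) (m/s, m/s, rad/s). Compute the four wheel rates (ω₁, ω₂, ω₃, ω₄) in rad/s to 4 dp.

k = lx + ly = 0.2 + 0.15 = 0.3500;  k·ωz = 0.3500·-0.2 = -0.0700
ω₁ (FL) = (vx − vy − k·ωz)/r = -0.0300/0.05 = -0.6000
ω₂ (FR) = (vx + vy + k·ωz)/r = 0.1300/0.05 = 2.6000
ω₃ (RL) = (vx + vy − k·ωz)/r = 0.2700/0.05 = 5.4000
ω₄ (RR) = (vx − vy + k·ωz)/r = -0.1700/0.05 = -3.4000

(-0.6000, 2.6000, 5.4000, -3.4000)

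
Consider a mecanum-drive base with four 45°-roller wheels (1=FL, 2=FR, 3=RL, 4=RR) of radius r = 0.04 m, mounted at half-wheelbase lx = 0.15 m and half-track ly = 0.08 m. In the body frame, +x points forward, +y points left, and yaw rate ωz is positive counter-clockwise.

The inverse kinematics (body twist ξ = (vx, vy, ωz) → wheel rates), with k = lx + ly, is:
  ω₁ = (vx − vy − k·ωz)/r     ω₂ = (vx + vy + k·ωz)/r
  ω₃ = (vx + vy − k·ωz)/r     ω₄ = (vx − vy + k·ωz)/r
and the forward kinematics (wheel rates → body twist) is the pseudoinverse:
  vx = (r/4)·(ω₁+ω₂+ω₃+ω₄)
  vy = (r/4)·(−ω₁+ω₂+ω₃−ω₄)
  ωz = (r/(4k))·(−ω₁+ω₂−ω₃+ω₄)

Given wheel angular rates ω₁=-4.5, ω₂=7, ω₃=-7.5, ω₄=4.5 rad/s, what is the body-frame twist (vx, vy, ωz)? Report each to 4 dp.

(-0.0050, -0.0050, 1.0217)

k = lx + ly = 0.15 + 0.08 = 0.2300
ω₁+ω₂+ω₃+ω₄ = -0.5000  →  vx = (0.04/4)·-0.5000 = -0.0050
−ω₁+ω₂+ω₃−ω₄ = -0.5000  →  vy = (0.04/4)·-0.5000 = -0.0050
−ω₁+ω₂−ω₃+ω₄ = 23.5000  →  ωz = (0.04/0.9200)·23.5000 = 1.0217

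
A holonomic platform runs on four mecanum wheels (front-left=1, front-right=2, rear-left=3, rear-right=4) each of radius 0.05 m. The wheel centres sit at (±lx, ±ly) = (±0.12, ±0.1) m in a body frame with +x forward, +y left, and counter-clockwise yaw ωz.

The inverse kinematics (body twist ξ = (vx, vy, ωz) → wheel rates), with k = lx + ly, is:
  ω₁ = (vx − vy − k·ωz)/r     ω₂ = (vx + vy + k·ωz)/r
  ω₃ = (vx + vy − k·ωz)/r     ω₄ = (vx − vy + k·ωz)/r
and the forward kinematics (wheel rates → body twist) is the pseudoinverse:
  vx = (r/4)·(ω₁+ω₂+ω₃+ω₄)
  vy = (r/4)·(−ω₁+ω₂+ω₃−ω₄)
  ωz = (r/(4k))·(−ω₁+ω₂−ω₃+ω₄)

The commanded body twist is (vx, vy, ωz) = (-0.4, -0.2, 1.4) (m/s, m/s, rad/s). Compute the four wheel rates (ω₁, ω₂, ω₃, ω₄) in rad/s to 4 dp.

(-10.1600, -5.8400, -18.1600, 2.1600)

k = lx + ly = 0.12 + 0.1 = 0.2200;  k·ωz = 0.2200·1.4 = 0.3080
ω₁ (FL) = (vx − vy − k·ωz)/r = -0.5080/0.05 = -10.1600
ω₂ (FR) = (vx + vy + k·ωz)/r = -0.2920/0.05 = -5.8400
ω₃ (RL) = (vx + vy − k·ωz)/r = -0.9080/0.05 = -18.1600
ω₄ (RR) = (vx − vy + k·ωz)/r = 0.1080/0.05 = 2.1600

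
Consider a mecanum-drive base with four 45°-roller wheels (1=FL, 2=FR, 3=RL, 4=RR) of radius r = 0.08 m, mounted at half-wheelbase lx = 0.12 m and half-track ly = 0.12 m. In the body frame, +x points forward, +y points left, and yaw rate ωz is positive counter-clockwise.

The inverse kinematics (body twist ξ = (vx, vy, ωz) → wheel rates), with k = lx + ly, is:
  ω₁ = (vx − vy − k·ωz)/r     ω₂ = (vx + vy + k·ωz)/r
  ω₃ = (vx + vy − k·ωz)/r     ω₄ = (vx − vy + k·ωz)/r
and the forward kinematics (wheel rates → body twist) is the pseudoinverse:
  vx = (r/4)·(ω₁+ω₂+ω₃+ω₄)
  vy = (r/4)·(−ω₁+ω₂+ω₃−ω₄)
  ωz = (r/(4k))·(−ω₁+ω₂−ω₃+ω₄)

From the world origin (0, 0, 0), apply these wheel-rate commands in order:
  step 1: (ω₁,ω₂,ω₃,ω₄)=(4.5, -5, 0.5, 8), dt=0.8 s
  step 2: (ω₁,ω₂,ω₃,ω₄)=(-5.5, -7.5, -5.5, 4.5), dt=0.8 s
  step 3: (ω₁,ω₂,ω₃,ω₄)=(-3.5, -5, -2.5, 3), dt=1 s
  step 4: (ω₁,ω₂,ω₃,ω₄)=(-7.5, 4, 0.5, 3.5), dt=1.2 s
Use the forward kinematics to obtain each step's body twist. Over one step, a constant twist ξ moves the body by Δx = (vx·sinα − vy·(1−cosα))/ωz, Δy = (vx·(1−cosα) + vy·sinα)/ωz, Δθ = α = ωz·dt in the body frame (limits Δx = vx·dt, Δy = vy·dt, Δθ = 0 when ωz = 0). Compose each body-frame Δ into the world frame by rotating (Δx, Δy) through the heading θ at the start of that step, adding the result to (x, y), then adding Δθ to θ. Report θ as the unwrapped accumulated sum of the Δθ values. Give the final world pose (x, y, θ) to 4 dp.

step 1: ξ=(vx,vy,ωz)=(0.1600, -0.3400, -0.1667), dt=0.8 → body Δ=(0.1095, -0.2797, -0.1333) → world pose (0.1095, -0.2797, -0.1333)
step 2: ξ=(vx,vy,ωz)=(-0.2800, -0.2400, 0.6667), dt=0.8 → body Δ=(-0.1635, -0.2414, 0.5333) → world pose (-0.0847, -0.4972, 0.4000)
step 3: ξ=(vx,vy,ωz)=(-0.1600, -0.1400, 0.3333), dt=1.0 → body Δ=(-0.1339, -0.1638, 0.3333) → world pose (-0.1442, -0.7003, 0.7333)
step 4: ξ=(vx,vy,ωz)=(0.0100, 0.1700, 1.2083), dt=1.2 → body Δ=(-0.1155, 0.1469, 1.4500) → world pose (-0.3284, -0.6684, 2.1833)

(-0.3284, -0.6684, 2.1833)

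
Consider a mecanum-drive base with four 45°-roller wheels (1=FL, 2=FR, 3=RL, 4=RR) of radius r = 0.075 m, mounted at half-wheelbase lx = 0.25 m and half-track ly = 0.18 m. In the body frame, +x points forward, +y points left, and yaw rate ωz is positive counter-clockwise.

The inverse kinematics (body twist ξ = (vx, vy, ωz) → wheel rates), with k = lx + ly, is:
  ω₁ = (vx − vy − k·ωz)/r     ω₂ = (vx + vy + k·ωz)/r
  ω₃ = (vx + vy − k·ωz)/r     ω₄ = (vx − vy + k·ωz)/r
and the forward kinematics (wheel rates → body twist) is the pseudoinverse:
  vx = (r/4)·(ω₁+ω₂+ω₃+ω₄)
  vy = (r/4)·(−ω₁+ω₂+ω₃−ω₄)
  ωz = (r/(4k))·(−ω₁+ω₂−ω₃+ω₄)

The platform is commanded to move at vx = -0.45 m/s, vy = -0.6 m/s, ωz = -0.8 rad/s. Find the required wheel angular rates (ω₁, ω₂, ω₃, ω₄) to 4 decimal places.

k = lx + ly = 0.25 + 0.18 = 0.4300;  k·ωz = 0.4300·-0.8 = -0.3440
ω₁ (FL) = (vx − vy − k·ωz)/r = 0.4940/0.075 = 6.5867
ω₂ (FR) = (vx + vy + k·ωz)/r = -1.3940/0.075 = -18.5867
ω₃ (RL) = (vx + vy − k·ωz)/r = -0.7060/0.075 = -9.4133
ω₄ (RR) = (vx − vy + k·ωz)/r = -0.1940/0.075 = -2.5867

(6.5867, -18.5867, -9.4133, -2.5867)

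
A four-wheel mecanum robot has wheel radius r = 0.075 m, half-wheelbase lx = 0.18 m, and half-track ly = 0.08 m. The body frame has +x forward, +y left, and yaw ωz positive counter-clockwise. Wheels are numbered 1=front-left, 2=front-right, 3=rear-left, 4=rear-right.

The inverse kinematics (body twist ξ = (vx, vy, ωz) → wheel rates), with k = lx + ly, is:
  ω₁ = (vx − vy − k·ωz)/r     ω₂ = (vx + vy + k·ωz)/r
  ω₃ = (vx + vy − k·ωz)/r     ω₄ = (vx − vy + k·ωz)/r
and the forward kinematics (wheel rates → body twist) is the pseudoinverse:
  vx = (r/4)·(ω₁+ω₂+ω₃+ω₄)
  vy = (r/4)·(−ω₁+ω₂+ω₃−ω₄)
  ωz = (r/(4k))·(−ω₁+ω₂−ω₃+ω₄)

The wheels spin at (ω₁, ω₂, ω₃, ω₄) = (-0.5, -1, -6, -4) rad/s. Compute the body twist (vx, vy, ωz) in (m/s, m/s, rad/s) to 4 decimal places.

k = lx + ly = 0.18 + 0.08 = 0.2600
ω₁+ω₂+ω₃+ω₄ = -11.5000  →  vx = (0.075/4)·-11.5000 = -0.2156
−ω₁+ω₂+ω₃−ω₄ = -2.5000  →  vy = (0.075/4)·-2.5000 = -0.0469
−ω₁+ω₂−ω₃+ω₄ = 1.5000  →  ωz = (0.075/1.0400)·1.5000 = 0.1082

(-0.2156, -0.0469, 0.1082)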